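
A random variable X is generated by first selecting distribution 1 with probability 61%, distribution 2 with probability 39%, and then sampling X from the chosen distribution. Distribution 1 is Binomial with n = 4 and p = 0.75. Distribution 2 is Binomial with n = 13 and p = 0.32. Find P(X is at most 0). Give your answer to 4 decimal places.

0.0050

Conditional on each component, P(X ≤ 0): 1: 0.00390625; 2: 0.00664685.
By total probability, P(X ≤ 0) = 0.61·0.00390625 + 0.39·0.00664685 = 0.00497508.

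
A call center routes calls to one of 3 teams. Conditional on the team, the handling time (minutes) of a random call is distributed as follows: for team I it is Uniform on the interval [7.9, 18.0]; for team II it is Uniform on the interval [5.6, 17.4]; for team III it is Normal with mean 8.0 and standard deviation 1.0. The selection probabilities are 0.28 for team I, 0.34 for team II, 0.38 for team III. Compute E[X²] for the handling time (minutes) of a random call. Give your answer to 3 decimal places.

122.947

For each component E[X²] = Var + (mean)², giving I: 176.203; II: 143.853; III: 65.
Overall E[X²] = 0.28·176.203 + 0.34·143.853 + 0.38·65 = 122.947.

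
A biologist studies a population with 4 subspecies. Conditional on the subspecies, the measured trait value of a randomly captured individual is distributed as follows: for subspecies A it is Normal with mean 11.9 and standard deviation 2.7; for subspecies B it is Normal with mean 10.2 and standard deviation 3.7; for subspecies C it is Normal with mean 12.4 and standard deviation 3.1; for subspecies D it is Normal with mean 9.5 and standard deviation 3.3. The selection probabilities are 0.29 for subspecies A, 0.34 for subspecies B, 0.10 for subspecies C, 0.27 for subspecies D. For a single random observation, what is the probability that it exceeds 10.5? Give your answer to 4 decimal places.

0.5373

Conditional on each subspecies, P(X > 10.5): A: 0.697952; B: 0.467689; C: 0.73003; D: 0.380933.
By total probability, P(X > 10.5) = 0.29·0.697952 + 0.34·0.467689 + 0.1·0.73003 + 0.27·0.380933 = 0.537275.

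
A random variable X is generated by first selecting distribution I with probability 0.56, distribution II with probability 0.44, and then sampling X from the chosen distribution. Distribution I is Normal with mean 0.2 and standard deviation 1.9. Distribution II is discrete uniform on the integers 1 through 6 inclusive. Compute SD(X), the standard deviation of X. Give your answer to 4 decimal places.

2.4471

Per component, I: μ=0.2, E[X²]=3.65; II: μ=3.5, E[X²]=15.1667.
E[X] = 0.56·0.2 + 0.44·3.5 = 1.652.
E[X²] = 0.56·3.65 + 0.44·15.1667 = 8.71733.
Var(X) = E[X²] − (E[X])² = 8.71733 − 2.7291 = 5.98823.
SD(X) = √5.98823 = 2.44709.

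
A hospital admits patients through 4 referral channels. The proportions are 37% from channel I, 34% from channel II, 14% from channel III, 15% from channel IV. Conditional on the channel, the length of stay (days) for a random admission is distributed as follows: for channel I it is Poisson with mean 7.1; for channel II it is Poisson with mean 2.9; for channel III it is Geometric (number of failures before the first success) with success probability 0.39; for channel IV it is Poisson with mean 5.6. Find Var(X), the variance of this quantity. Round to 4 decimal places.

Per component, I: μ=7.1, E[X²]=57.51; II: μ=2.9, E[X²]=11.31; III: μ=1.5641, E[X²]=6.45694; IV: μ=5.6, E[X²]=36.96.
E[X] = 0.37·7.1 + 0.34·2.9 + 0.14·1.5641 + 0.15·5.6 = 4.67197.
E[X²] = 0.37·57.51 + 0.34·11.31 + 0.14·6.45694 + 0.15·36.96 = 31.5721.
Var(X) = E[X²] − (E[X])² = 31.5721 − 21.8273 = 9.74473.

9.7447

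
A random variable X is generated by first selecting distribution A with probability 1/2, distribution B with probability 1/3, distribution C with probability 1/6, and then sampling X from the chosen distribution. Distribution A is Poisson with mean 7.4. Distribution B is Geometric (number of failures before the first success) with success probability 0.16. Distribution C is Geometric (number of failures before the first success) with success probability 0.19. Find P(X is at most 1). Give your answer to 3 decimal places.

Conditional on each component, P(X ≤ 1): A: 0.00513452; B: 0.2944; C: 0.3439.
By total probability, P(X ≤ 1) = 0.5·0.00513452 + 0.333333·0.2944 + 0.166667·0.3439 = 0.158017.

0.158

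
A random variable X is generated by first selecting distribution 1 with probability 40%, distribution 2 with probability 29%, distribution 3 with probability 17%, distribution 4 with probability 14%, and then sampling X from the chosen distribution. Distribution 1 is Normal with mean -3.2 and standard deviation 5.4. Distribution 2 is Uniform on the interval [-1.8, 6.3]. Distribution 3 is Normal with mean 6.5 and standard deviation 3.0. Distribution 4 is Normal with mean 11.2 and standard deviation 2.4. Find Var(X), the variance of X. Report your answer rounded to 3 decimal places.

41.710

Per component, 1: μ=-3.2, E[X²]=39.4; 2: μ=2.25, E[X²]=10.53; 3: μ=6.5, E[X²]=51.25; 4: μ=11.2, E[X²]=131.2.
E[X] = 0.4·-3.2 + 0.29·2.25 + 0.17·6.5 + 0.14·11.2 = 2.0455.
E[X²] = 0.4·39.4 + 0.29·10.53 + 0.17·51.25 + 0.14·131.2 = 45.8942.
Var(X) = E[X²] − (E[X])² = 45.8942 − 4.18407 = 41.7101.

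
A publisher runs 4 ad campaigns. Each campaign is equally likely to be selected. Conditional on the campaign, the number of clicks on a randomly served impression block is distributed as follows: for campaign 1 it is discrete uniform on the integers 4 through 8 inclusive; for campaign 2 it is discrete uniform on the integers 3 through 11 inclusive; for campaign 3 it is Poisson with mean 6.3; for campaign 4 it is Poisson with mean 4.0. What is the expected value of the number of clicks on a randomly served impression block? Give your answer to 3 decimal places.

Component means — 1: 6; 2: 7; 3: 6.3; 4: 4.
E[X] = 0.25·6 + 0.25·7 + 0.25·6.3 + 0.25·4 = 5.825.

5.825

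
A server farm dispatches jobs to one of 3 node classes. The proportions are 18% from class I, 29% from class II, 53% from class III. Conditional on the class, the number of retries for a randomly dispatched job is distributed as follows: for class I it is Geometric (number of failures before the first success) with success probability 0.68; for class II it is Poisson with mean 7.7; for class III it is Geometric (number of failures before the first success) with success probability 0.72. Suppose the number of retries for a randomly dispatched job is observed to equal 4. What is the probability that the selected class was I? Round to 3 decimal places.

0.056

Likelihoods P(X=4 | ·): I: 0.00713032; II: 0.0663261; III: 0.00442552.
Posterior ∝ prior × likelihood. Numerator for I: 0.18·0.00713032 = 0.00128346.
Normalizing constant: 0.18·0.00713032 + 0.29·0.0663261 + 0.53·0.00442552 = 0.0228635.
P(I | observation) = 0.00128346 / 0.0228635 = 0.0561355.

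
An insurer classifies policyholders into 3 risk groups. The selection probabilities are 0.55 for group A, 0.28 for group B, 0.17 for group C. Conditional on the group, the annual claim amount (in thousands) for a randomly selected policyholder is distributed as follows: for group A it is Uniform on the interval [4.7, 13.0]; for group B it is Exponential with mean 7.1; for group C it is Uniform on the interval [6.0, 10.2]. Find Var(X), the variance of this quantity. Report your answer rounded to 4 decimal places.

18.0940

Per component, A: μ=8.85, E[X²]=84.0633; B: μ=7.1, E[X²]=100.82; C: μ=8.1, E[X²]=67.08.
E[X] = 0.55·8.85 + 0.28·7.1 + 0.17·8.1 = 8.2325.
E[X²] = 0.55·84.0633 + 0.28·100.82 + 0.17·67.08 = 85.868.
Var(X) = E[X²] − (E[X])² = 85.868 − 67.7741 = 18.094.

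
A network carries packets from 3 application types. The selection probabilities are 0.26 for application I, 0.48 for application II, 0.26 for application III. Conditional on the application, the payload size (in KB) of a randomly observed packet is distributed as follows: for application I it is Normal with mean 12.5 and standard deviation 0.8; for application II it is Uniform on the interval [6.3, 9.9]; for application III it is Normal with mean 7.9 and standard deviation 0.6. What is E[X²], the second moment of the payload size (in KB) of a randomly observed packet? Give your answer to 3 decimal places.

For each component E[X²] = Var + (mean)², giving I: 156.89; II: 66.69; III: 62.77.
Overall E[X²] = 0.26·156.89 + 0.48·66.69 + 0.26·62.77 = 89.1228.

89.123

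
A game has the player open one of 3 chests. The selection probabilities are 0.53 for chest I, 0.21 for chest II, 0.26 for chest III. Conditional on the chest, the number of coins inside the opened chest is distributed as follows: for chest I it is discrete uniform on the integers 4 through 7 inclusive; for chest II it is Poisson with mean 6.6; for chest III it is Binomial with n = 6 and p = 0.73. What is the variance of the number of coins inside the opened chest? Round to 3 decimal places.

Per component, I: μ=5.5, E[X²]=31.5; II: μ=6.6, E[X²]=50.16; III: μ=4.38, E[X²]=20.367.
E[X] = 0.53·5.5 + 0.21·6.6 + 0.26·4.38 = 5.4398.
E[X²] = 0.53·31.5 + 0.21·50.16 + 0.26·20.367 = 32.524.
Var(X) = E[X²] − (E[X])² = 32.524 − 29.5914 = 2.9326.

2.933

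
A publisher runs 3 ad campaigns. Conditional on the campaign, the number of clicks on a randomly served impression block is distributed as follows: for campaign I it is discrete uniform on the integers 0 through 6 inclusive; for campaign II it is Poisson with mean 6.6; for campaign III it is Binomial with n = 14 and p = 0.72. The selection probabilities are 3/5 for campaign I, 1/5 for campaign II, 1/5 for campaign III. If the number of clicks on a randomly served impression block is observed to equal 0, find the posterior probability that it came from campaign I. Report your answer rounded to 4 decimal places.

0.9968

Likelihoods P(X=0 | ·): I: 0.142857; II: 0.00136037; III: 1.82059e-08.
Posterior ∝ prior × likelihood. Numerator for I: 0.6·0.142857 = 0.0857143.
Normalizing constant: 0.6·0.142857 + 0.2·0.00136037 + 0.2·1.82059e-08 = 0.0859864.
P(I | observation) = 0.0857143 / 0.0859864 = 0.996836.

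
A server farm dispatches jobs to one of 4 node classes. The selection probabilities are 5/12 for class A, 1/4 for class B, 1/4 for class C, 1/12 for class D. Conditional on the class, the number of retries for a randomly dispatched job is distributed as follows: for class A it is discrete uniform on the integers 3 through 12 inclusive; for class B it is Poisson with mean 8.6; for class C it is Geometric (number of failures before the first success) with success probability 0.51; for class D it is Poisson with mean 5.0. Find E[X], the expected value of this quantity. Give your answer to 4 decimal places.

Component means — A: 7.5; B: 8.6; C: 0.960784; D: 5.
E[X] = 0.416667·7.5 + 0.25·8.6 + 0.25·0.960784 + 0.0833333·5 = 5.93186.

5.9319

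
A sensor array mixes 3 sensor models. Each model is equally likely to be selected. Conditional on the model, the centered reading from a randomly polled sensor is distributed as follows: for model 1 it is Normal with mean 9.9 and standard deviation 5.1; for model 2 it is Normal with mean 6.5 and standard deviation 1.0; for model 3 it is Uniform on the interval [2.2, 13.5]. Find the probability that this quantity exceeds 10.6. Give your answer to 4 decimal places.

Conditional on each model, P(X > 10.6): 1: 0.445415; 2: 2.06575e-05; 3: 0.256637.
By total probability, P(X > 10.6) = 0.333333·0.445415 + 0.333333·2.06575e-05 + 0.333333·0.256637 = 0.234024.

0.2340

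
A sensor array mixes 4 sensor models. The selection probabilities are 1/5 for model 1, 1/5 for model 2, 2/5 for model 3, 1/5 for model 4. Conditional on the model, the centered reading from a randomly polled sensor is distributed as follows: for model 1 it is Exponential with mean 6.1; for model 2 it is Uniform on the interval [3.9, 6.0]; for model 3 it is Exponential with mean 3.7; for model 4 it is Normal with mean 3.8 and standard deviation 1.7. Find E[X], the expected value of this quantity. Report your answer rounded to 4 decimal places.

4.4500

Component means — 1: 6.1; 2: 4.95; 3: 3.7; 4: 3.8.
E[X] = 0.2·6.1 + 0.2·4.95 + 0.4·3.7 + 0.2·3.8 = 4.45.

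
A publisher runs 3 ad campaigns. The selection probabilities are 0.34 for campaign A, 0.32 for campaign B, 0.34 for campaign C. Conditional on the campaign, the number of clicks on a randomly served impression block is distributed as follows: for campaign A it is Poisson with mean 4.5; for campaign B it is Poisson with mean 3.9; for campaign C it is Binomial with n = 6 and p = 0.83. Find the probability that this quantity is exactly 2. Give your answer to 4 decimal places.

0.0904

Conditional on each campaign, P(X = 2): A: 0.112479; B: 0.15394; C: 0.00863064.
By total probability, P(X = 2) = 0.34·0.112479 + 0.32·0.15394 + 0.34·0.00863064 = 0.0904379.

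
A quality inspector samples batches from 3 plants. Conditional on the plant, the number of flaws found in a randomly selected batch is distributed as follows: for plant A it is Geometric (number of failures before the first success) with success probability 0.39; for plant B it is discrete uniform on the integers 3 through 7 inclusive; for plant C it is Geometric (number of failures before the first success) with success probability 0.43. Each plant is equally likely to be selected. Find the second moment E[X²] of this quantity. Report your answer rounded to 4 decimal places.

For each component E[X²] = Var + (mean)², giving A: 6.45694; B: 27; C: 4.83991.
Overall E[X²] = 0.333333·6.45694 + 0.333333·27 + 0.333333·4.83991 = 12.7656.

12.7656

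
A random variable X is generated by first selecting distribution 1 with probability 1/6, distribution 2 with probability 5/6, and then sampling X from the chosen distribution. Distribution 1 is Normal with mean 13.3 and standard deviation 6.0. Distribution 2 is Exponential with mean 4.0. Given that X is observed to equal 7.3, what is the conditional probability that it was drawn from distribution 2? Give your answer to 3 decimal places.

Likelihoods f(7.3 | ·): 1: 0.0403285; 2: 0.0403044.
Posterior ∝ prior × likelihood. Numerator for 2: 0.833333·0.0403044 = 0.033587.
Normalizing constant: 0.166667·0.0403285 + 0.833333·0.0403044 = 0.0403084.
P(2 | observation) = 0.033587 / 0.0403084 = 0.83325.

0.833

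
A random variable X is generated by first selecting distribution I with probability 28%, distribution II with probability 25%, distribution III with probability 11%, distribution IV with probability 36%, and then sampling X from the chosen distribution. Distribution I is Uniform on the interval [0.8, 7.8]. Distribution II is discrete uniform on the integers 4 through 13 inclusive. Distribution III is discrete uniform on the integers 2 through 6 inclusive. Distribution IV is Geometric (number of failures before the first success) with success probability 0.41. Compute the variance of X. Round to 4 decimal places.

12.0558

Per component, I: μ=4.3, E[X²]=22.5733; II: μ=8.5, E[X²]=80.5; III: μ=4, E[X²]=18; IV: μ=1.43902, E[X²]=5.58061.
E[X] = 0.28·4.3 + 0.25·8.5 + 0.11·4 + 0.36·1.43902 = 4.28705.
E[X²] = 0.28·22.5733 + 0.25·80.5 + 0.11·18 + 0.36·5.58061 = 30.4346.
Var(X) = E[X²] − (E[X])² = 30.4346 − 18.3788 = 12.0558.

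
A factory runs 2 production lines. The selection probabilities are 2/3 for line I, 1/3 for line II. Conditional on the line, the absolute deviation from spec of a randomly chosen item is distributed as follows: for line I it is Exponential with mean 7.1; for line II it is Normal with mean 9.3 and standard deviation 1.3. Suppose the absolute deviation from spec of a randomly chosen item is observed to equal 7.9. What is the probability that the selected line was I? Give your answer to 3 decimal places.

Likelihoods f(7.9 | ·): I: 0.0462927; II: 0.171841.
Posterior ∝ prior × likelihood. Numerator for I: 0.666667·0.0462927 = 0.0308618.
Normalizing constant: 0.666667·0.0462927 + 0.333333·0.171841 = 0.0881422.
P(I | observation) = 0.0308618 / 0.0881422 = 0.350137.

0.350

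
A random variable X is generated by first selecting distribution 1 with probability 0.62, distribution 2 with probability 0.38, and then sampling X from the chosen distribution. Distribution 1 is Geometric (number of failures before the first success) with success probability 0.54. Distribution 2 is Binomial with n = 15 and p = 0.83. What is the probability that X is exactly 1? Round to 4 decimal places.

0.1540

Conditional on each component, P(X = 1): 1: 0.2484; 2: 2.0963e-10.
By total probability, P(X = 1) = 0.62·0.2484 + 0.38·2.0963e-10 = 0.154008.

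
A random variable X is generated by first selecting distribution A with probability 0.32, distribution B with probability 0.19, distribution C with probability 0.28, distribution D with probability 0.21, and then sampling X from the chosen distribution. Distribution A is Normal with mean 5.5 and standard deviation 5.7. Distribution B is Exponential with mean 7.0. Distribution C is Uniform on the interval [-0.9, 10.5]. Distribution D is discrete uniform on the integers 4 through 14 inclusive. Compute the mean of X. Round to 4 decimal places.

6.3240

Component means — A: 5.5; B: 7; C: 4.8; D: 9.
E[X] = 0.32·5.5 + 0.19·7 + 0.28·4.8 + 0.21·9 = 6.324.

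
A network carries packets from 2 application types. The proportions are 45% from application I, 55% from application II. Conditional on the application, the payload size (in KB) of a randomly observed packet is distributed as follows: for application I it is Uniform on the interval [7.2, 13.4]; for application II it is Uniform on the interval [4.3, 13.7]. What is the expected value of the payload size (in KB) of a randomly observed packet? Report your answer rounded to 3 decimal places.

9.585

Component means — I: 10.3; II: 9.
E[X] = 0.45·10.3 + 0.55·9 = 9.585.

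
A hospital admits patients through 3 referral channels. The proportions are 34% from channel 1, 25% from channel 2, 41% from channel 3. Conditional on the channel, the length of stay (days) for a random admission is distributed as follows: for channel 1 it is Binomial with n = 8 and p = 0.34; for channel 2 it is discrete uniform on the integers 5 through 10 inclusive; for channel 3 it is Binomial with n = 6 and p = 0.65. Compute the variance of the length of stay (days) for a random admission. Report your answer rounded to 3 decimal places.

Per component, 1: μ=2.72, E[X²]=9.1936; 2: μ=7.5, E[X²]=59.1667; 3: μ=3.9, E[X²]=16.575.
E[X] = 0.34·2.72 + 0.25·7.5 + 0.41·3.9 = 4.3988.
E[X²] = 0.34·9.1936 + 0.25·59.1667 + 0.41·16.575 = 24.7132.
Var(X) = E[X²] − (E[X])² = 24.7132 − 19.3494 = 5.3638.

5.364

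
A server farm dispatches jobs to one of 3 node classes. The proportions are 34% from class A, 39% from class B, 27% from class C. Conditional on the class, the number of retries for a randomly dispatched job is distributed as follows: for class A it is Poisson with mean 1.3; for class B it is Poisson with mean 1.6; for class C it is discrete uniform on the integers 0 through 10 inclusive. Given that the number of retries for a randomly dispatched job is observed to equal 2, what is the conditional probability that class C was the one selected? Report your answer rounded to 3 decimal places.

0.121

Likelihoods P(X=2 | ·): A: 0.230289; B: 0.258428; C: 0.0909091.
Posterior ∝ prior × likelihood. Numerator for C: 0.27·0.0909091 = 0.0245455.
Normalizing constant: 0.34·0.230289 + 0.39·0.258428 + 0.27·0.0909091 = 0.203631.
P(C | observation) = 0.0245455 / 0.203631 = 0.120539.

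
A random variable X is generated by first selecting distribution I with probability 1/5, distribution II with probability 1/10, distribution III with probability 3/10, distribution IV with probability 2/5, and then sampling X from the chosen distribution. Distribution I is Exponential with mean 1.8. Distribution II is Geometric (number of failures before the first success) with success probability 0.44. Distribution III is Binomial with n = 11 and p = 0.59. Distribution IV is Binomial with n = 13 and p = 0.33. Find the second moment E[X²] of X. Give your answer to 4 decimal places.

For each component E[X²] = Var + (mean)², giving I: 6.48; II: 4.5124; III: 44.781; IV: 21.2784.
Overall E[X²] = 0.2·6.48 + 0.1·4.5124 + 0.3·44.781 + 0.4·21.2784 = 23.6929.

23.6929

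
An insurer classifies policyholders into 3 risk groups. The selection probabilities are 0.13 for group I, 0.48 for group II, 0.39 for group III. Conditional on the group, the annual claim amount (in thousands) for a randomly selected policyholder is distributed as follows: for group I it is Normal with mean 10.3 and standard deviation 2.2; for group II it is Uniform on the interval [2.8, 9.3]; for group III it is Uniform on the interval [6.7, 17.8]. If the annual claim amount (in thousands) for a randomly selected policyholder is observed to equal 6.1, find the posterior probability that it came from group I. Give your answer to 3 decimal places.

Likelihoods f(6.1 | ·): I: 0.0293134; II: 0.153846; III: 0.
Posterior ∝ prior × likelihood. Numerator for I: 0.13·0.0293134 = 0.00381074.
Normalizing constant: 0.13·0.0293134 + 0.48·0.153846 + 0.39·0 = 0.0776569.
P(I | observation) = 0.00381074 / 0.0776569 = 0.0490715.

0.049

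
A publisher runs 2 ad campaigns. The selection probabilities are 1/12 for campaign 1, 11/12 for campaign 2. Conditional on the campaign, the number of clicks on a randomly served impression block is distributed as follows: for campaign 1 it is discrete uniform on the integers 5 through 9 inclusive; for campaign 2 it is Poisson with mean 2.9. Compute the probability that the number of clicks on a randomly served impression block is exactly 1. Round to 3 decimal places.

0.146

Conditional on each campaign, P(X = 1): 1: 0; 2: 0.159567.
By total probability, P(X = 1) = 0.0833333·0 + 0.916667·0.159567 = 0.14627.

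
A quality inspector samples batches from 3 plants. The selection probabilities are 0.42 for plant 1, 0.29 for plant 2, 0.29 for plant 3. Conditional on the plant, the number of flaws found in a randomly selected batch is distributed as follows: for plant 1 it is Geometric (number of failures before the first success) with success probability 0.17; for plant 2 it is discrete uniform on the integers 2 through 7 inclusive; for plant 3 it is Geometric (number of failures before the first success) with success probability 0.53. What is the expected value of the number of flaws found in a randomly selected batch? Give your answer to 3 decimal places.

3.613

Component means — 1: 4.88235; 2: 4.5; 3: 0.886792.
E[X] = 0.42·4.88235 + 0.29·4.5 + 0.29·0.886792 = 3.61276.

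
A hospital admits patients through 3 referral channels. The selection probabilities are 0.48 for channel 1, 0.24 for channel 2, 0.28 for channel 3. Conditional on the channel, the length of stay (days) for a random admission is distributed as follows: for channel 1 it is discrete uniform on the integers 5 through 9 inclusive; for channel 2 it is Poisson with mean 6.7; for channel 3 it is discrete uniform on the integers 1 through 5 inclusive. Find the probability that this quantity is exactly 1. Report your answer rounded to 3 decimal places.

0.058

Conditional on each channel, P(X = 1): 1: 0; 2: 0.00824711; 3: 0.2.
By total probability, P(X = 1) = 0.48·0 + 0.24·0.00824711 + 0.28·0.2 = 0.0579793.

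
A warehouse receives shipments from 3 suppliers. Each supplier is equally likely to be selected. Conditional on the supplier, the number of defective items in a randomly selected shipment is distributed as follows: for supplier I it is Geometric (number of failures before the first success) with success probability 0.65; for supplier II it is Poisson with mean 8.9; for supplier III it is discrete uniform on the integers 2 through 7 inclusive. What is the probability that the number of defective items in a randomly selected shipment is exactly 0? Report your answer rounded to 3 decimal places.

Conditional on each supplier, P(X = 0): I: 0.65; II: 0.000136389; III: 0.
By total probability, P(X = 0) = 0.333333·0.65 + 0.333333·0.000136389 + 0.333333·0 = 0.216712.

0.217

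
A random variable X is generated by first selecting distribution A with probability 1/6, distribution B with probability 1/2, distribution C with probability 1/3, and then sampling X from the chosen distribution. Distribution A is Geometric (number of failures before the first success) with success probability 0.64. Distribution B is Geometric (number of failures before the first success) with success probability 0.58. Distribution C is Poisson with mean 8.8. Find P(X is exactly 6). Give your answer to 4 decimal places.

0.0342

Conditional on each component, P(X = 6): A: 0.00139314; B: 0.00318364; C: 0.0972237.
By total probability, P(X = 6) = 0.166667·0.00139314 + 0.5·0.00318364 + 0.333333·0.0972237 = 0.0342319.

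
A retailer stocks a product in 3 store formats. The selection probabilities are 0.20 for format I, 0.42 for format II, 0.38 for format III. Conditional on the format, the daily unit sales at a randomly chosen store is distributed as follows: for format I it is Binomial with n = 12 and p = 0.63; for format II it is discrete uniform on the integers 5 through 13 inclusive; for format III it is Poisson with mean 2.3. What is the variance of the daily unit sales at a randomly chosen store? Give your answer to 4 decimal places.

Per component, I: μ=7.56, E[X²]=59.9508; II: μ=9, E[X²]=87.6667; III: μ=2.3, E[X²]=7.59.
E[X] = 0.2·7.56 + 0.42·9 + 0.38·2.3 = 6.166.
E[X²] = 0.2·59.9508 + 0.42·87.6667 + 0.38·7.59 = 51.6944.
Var(X) = E[X²] − (E[X])² = 51.6944 − 38.0196 = 13.6748.

13.6748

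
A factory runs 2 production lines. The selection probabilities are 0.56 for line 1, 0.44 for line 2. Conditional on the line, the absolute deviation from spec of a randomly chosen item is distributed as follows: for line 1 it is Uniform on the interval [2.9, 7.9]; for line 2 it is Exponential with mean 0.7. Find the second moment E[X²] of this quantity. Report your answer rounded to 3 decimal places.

17.927

For each component E[X²] = Var + (mean)², giving 1: 31.2433; 2: 0.98.
Overall E[X²] = 0.56·31.2433 + 0.44·0.98 = 17.9275.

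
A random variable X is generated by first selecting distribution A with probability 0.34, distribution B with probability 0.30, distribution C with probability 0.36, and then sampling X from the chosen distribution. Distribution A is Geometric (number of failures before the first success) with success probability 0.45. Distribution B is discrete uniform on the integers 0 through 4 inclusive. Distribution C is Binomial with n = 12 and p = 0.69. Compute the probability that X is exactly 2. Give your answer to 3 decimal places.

Conditional on each component, P(X = 2): A: 0.136125; B: 0.2; C: 0.000257549.
By total probability, P(X = 2) = 0.34·0.136125 + 0.3·0.2 + 0.36·0.000257549 = 0.106375.

0.106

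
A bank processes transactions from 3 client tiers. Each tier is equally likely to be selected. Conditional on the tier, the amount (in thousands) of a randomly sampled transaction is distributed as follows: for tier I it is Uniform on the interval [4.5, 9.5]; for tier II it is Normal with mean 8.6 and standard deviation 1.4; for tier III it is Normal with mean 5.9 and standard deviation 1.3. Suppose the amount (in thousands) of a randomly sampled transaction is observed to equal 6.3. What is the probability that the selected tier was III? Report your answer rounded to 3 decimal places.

0.517

Likelihoods f(6.3 | ·): I: 0.2; II: 0.0739105; III: 0.29269.
Posterior ∝ prior × likelihood. Numerator for III: 0.333333·0.29269 = 0.0975634.
Normalizing constant: 0.333333·0.2 + 0.333333·0.0739105 + 0.333333·0.29269 = 0.188867.
P(III | observation) = 0.0975634 / 0.188867 = 0.516572.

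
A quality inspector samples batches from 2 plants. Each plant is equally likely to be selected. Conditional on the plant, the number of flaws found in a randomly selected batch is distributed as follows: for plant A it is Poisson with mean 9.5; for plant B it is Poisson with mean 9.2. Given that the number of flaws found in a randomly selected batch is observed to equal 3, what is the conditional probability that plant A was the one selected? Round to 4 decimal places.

Likelihoods P(X=3 | ·): A: 0.010696; B: 0.013113.
Posterior ∝ prior × likelihood. Numerator for A: 0.5·0.010696 = 0.00534801.
Normalizing constant: 0.5·0.010696 + 0.5·0.013113 = 0.0119045.
P(A | observation) = 0.00534801 / 0.0119045 = 0.449242.

0.4492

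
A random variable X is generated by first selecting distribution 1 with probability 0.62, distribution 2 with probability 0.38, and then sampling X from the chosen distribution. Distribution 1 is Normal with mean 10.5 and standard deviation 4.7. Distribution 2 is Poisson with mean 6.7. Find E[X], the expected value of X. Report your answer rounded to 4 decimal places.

9.0560

Component means — 1: 10.5; 2: 6.7.
E[X] = 0.62·10.5 + 0.38·6.7 = 9.056.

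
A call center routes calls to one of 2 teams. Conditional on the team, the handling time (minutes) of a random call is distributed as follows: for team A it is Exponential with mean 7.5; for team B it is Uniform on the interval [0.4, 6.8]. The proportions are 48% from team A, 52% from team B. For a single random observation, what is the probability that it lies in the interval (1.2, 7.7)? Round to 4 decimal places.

Conditional on each team, P(1.2 < X < 7.7): A: 0.493945; B: 0.875.
By total probability, P(1.2 < X < 7.7) = 0.48·0.493945 + 0.52·0.875 = 0.692094.

0.6921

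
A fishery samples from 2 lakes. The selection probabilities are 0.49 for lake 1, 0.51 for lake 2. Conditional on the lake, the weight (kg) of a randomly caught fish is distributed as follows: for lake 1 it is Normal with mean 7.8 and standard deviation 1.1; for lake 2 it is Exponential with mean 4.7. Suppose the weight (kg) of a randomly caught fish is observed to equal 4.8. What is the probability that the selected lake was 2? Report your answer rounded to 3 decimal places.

Likelihoods f(4.8 | ·): 1: 0.00879777; 2: 0.0766244.
Posterior ∝ prior × likelihood. Numerator for 2: 0.51·0.0766244 = 0.0390785.
Normalizing constant: 0.49·0.00879777 + 0.51·0.0766244 = 0.0433894.
P(2 | observation) = 0.0390785 / 0.0433894 = 0.900646.

0.901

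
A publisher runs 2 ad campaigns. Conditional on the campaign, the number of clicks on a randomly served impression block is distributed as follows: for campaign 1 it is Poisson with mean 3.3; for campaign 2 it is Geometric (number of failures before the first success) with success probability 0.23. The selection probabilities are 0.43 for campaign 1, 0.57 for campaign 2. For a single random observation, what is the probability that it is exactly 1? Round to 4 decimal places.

0.1533

Conditional on each campaign, P(X = 1): 1: 0.121714; 2: 0.1771.
By total probability, P(X = 1) = 0.43·0.121714 + 0.57·0.1771 = 0.153284.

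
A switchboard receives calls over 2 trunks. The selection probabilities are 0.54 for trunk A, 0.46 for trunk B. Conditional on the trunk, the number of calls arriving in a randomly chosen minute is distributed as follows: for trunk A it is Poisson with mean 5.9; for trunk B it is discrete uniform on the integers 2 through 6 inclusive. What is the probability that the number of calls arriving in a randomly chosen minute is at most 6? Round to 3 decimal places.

Conditional on each trunk, P(X ≤ 6): A: 0.622361; B: 1.
By total probability, P(X ≤ 6) = 0.54·0.622361 + 0.46·1 = 0.796075.

0.796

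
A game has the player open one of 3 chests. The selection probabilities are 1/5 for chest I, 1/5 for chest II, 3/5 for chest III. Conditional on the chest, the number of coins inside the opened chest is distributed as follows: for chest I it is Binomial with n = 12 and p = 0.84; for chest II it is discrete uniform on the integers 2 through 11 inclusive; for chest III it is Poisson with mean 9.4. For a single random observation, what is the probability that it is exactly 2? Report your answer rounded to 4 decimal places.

Conditional on each chest, P(X = 2): I: 5.12038e-07; II: 0.1; III: 0.00365475.
By total probability, P(X = 2) = 0.2·5.12038e-07 + 0.2·0.1 + 0.6·0.00365475 = 0.022193.

0.0222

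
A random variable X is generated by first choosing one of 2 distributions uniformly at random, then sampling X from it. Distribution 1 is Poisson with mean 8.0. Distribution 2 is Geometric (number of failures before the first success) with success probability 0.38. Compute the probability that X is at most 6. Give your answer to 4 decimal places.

Conditional on each component, P(X ≤ 6): 1: 0.313374; 2: 0.964784.
By total probability, P(X ≤ 6) = 0.5·0.313374 + 0.5·0.964784 = 0.639079.

0.6391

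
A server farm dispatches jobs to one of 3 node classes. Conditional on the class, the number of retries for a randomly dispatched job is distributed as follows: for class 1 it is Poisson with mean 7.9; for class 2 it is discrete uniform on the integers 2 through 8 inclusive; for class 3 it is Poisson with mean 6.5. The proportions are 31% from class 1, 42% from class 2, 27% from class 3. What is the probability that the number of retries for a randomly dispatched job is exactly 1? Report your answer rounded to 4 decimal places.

Conditional on each class, P(X = 1): 1: 0.00292887; 2: 0; 3: 0.00977235.
By total probability, P(X = 1) = 0.31·0.00292887 + 0.42·0 + 0.27·0.00977235 = 0.00354649.

0.0035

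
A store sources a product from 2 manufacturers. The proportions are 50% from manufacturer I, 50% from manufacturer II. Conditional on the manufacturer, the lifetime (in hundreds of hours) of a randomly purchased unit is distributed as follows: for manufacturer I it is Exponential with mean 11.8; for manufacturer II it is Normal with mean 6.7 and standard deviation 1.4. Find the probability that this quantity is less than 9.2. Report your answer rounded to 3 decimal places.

0.752

Conditional on each manufacturer, P(X < 9.2): I: 0.541439; II: 0.962927.
By total probability, P(X < 9.2) = 0.5·0.541439 + 0.5·0.962927 = 0.752183.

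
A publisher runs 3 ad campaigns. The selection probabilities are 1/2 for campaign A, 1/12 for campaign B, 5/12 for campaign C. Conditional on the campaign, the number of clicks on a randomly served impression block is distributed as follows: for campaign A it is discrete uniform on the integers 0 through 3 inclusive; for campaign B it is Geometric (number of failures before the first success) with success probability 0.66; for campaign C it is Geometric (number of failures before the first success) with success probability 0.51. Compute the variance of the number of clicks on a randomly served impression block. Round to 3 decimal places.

Per component, A: μ=1.5, E[X²]=3.5; B: μ=0.515152, E[X²]=1.04591; C: μ=0.960784, E[X²]=2.807.
E[X] = 0.5·1.5 + 0.0833333·0.515152 + 0.416667·0.960784 = 1.19326.
E[X²] = 0.5·3.5 + 0.0833333·1.04591 + 0.416667·2.807 = 3.00674.
Var(X) = E[X²] − (E[X])² = 3.00674 − 1.42386 = 1.58288.

1.583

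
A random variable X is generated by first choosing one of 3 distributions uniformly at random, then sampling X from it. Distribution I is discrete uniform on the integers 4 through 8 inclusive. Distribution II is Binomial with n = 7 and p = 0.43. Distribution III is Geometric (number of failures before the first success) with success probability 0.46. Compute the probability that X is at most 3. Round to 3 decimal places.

0.522

Conditional on each component, P(X ≤ 3): I: 0; II: 0.650159; III: 0.914969.
By total probability, P(X ≤ 3) = 0.333333·0 + 0.333333·0.650159 + 0.333333·0.914969 = 0.521709.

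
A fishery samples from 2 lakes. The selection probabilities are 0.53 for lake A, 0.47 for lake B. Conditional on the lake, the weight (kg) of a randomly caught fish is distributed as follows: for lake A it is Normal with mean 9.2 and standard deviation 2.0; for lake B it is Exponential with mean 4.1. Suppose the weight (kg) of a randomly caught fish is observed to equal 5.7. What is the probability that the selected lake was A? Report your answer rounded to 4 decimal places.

Likelihoods f(5.7 | ·): A: 0.0431387; B: 0.0607353.
Posterior ∝ prior × likelihood. Numerator for A: 0.53·0.0431387 = 0.0228635.
Normalizing constant: 0.53·0.0431387 + 0.47·0.0607353 = 0.0514091.
P(A | observation) = 0.0228635 / 0.0514091 = 0.444737.

0.4447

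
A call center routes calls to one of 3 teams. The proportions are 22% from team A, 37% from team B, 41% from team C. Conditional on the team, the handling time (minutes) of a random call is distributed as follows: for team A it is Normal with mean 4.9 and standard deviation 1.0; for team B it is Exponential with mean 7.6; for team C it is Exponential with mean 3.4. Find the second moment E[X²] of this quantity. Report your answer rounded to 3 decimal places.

For each component E[X²] = Var + (mean)², giving A: 25.01; B: 115.52; C: 23.12.
Overall E[X²] = 0.22·25.01 + 0.37·115.52 + 0.41·23.12 = 57.7238.

57.724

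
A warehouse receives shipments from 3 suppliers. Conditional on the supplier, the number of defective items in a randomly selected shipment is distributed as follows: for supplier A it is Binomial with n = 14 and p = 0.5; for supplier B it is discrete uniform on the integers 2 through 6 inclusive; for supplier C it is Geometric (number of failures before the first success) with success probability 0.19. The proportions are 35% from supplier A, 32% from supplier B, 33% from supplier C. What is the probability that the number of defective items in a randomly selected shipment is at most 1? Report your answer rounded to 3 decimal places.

Conditional on each supplier, P(X ≤ 1): A: 0.000915527; B: 0; C: 0.3439.
By total probability, P(X ≤ 1) = 0.35·0.000915527 + 0.32·0 + 0.33·0.3439 = 0.113807.

0.114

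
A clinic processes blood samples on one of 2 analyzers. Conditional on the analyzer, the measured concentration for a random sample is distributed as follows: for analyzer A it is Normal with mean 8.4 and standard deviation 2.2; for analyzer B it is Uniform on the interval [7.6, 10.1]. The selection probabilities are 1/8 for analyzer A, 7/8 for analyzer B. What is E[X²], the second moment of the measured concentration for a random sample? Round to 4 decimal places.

78.4129

For each component E[X²] = Var + (mean)², giving A: 75.4; B: 78.8433.
Overall E[X²] = 0.125·75.4 + 0.875·78.8433 = 78.4129.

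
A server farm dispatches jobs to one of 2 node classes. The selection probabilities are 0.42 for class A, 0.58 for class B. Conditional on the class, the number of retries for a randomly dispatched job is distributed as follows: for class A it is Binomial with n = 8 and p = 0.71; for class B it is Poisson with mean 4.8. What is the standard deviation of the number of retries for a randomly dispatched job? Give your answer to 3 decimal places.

1.914

Per component, A: μ=5.68, E[X²]=33.9096; B: μ=4.8, E[X²]=27.84.
E[X] = 0.42·5.68 + 0.58·4.8 = 5.1696.
E[X²] = 0.42·33.9096 + 0.58·27.84 = 30.3892.
Var(X) = E[X²] − (E[X])² = 30.3892 − 26.7248 = 3.66447.
SD(X) = √3.66447 = 1.91428.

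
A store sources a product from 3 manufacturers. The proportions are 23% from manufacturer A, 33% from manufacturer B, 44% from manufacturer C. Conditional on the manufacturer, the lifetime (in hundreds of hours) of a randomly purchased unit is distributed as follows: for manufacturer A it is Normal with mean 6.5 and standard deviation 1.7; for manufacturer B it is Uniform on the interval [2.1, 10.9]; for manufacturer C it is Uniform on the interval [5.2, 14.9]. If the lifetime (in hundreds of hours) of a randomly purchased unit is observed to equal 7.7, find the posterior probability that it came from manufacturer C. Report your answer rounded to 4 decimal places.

Likelihoods f(7.7 | ·): A: 0.182921; B: 0.113636; C: 0.103093.
Posterior ∝ prior × likelihood. Numerator for C: 0.44·0.103093 = 0.0453608.
Normalizing constant: 0.23·0.182921 + 0.33·0.113636 + 0.44·0.103093 = 0.124933.
P(C | observation) = 0.0453608 / 0.124933 = 0.363082.

0.3631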